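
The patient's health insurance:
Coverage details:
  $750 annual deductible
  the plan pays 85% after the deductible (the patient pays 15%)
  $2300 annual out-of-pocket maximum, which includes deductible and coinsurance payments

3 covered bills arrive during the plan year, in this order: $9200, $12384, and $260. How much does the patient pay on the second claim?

$282.50

Claim 1 — $9200: $750 finishes the deductible; $8450 goes to coinsurance; coinsurance $8450 × 15% = $1267.50. Patient owes $2017.50 (running OOP $2017.50).
Claim 2 — $12384: deductible already satisfied, so patient's share is 15% × $12384 = $1857.60. That would push OOP to $3875.10, over the $2300 cap, so patient pays $2300 − $2017.50 = $282.50.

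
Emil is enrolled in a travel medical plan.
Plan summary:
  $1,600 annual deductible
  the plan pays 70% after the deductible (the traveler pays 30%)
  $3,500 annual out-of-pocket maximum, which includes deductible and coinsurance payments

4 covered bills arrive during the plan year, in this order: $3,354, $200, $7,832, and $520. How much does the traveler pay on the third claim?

$1,313.80

Claim 1 ($3,354): $1,600 finishes the deductible; $1,754 goes to coinsurance; traveler's 30% is $526.20. Cost to traveler: $2,126.20. OOP to date $2,126.20.
Claim 2 ($200): deductible already satisfied, so traveler's share is 30% × $200 = $60. Traveler owes $60 (running OOP $2,186.20).
Claim 3 ($7,832): deductible met; 30% of $7,832 = $2,349.60. That would push OOP to $4,535.80, over the $3,500 cap, so traveler pays $3,500 − $2,186.20 = $1,313.80.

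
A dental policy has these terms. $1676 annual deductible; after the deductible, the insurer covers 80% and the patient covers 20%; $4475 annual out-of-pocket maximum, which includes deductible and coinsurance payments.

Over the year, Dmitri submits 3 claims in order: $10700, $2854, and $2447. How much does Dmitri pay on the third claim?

$423.40

Claim 1 ($10700): $1676 to deductible, leaving $9024; 20% of $9024 = $1804.80. Patient owes $3480.80 (running OOP $3480.80).
Claim 2 ($2854): 20% coinsurance on $2854 = $570.80. Patient pays $570.80; OOP now $4051.60.
Claim 3 ($2447): 20% coinsurance on $2447 = $489.40. Adding that to $4051.60 gives $4541, past the $4475 cap; patient pays only $4475 − $4051.60 = $423.40.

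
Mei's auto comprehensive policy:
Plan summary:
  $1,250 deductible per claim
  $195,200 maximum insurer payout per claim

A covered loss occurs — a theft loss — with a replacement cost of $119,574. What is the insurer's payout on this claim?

$118,324

Subtract the deductible: $119,574 − $1,250 = $118,324.
$118,324 ≤ $195,200, so the limit doesn't bind; insurer pays $118,324.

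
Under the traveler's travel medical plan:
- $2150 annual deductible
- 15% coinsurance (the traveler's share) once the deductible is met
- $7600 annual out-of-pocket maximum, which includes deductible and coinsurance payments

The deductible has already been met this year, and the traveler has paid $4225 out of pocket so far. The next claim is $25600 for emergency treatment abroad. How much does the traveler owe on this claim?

With the deductible met, the entire $25600 is subject to coinsurance.
15% of $25600 = $3840 falls to the traveler.
Year-to-date out-of-pocket would reach $4225 + $3840 = $8065, above the $7600 maximum, so the traveler pays only $7600 − $4225 = $3375.

$3375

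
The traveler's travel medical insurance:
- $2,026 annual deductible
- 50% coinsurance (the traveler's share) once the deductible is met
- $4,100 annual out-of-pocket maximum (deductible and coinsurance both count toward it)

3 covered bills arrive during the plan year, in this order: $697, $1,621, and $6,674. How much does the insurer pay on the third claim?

$4,746

Claim 1 — $697: fully absorbed by the deductible. Traveler owes $697 (running OOP $697). Plan pays $697 − $697 = $0.
Claim 2 — $1,621: $1,329 finishes the deductible; $292 goes to coinsurance; coinsurance $292 × 50% = $146. Cost to traveler: $1,475. OOP to date $2,172. Insurer: $1,621 − $1,475 = $146.
Claim 3 — $6,674: deductible already satisfied, so traveler's share is 50% × $6,674 = $3,337. OOP would hit $5,509 > $4,100, so the cap limits the traveler to $4,100 − $2,172 = $1,928. Insurer: $6,674 − $1,928 = $4,746.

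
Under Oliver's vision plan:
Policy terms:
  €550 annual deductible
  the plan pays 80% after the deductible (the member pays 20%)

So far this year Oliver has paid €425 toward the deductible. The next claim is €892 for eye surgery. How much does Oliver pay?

€278.40

Remaining deductible: €550 − €425 = €125.
After the €125 deductible portion, €892 − €125 = €767 is subject to coinsurance.
20% of €767 = €153.40 falls to the member.
Member responsibility: €125 + €153.40 = €278.40.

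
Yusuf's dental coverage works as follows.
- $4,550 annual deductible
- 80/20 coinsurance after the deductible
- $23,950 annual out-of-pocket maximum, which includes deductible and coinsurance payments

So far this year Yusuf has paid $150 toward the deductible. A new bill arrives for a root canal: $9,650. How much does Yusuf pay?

Deductible still to meet: $4,550 − $150 = $4,400.
The remaining $5,250 (= $9,650 − $4,400) moves to coinsurance.
Patient's 20% share of $5,250 is $1,050.
Patient responsibility before any cap: $4,400 + $1,050 = $5,450.
Total out-of-pocket so far would be $150 + $5,450 = $5,600, below the $23,950 cap — no reduction.

$5,450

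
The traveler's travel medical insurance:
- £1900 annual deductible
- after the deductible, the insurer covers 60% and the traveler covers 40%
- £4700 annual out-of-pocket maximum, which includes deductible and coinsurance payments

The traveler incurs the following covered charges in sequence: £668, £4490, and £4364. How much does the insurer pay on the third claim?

£2867.20

Bill 1, £668: all of it applies to the deductible. Cost to traveler: £668. OOP to date £668. Plan pays £668 − £668 = £0.
Bill 2, £4490: £1232 finishes the deductible; £3258 goes to coinsurance; coinsurance £3258 × 40% = £1303.20. Traveler pays £2535.20; OOP now £3203.20. Insurer: £4490 − £2535.20 = £1954.80.
Bill 3, £4364: deductible met; 40% of £4364 = £1745.60. That would push OOP to £4948.80, over the £4700 cap, so traveler pays £4700 − £3203.20 = £1496.80. Insurer: £4364 − £1496.80 = £2867.20.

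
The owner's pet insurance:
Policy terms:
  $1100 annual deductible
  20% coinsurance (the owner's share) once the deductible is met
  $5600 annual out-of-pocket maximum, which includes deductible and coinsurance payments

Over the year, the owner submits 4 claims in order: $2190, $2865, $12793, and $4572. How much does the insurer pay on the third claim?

$10234.40

Bill 1, $2190: $1100 finishes the deductible; $1090 goes to coinsurance; 20% of $1090 = $218. Owner pays $1318; OOP now $1318. Plan pays $2190 − $1318 = $872.
Bill 2, $2865: deductible already satisfied, so owner's share is 20% × $2865 = $573. Cost to owner: $573. OOP to date $1891. Plan pays $2865 − $573 = $2292.
Bill 3, $12793: deductible already satisfied, so owner's share is 20% × $12793 = $2558.60. Owner pays $2558.60; OOP now $4449.60. Plan pays $12793 − $2558.60 = $10234.40.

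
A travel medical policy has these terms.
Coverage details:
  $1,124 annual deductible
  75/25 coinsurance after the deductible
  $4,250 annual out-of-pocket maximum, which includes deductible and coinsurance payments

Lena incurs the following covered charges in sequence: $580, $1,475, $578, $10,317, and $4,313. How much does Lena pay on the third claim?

$144.50

Claim 1 — $580: entire amount goes to the deductible. Traveler pays $580; OOP now $580.
Claim 2 — $1,475: $544 to deductible, leaving $931; 25% of $931 = $232.75. Traveler pays $776.75; OOP now $1,356.75.
Claim 3 — $578: deductible met; 25% of $578 = $144.50. Traveler pays $144.50; OOP now $1,501.25.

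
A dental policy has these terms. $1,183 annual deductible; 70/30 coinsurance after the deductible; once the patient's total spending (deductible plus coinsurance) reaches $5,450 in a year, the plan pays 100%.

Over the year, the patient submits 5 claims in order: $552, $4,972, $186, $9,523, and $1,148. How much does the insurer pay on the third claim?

#1 ($552): all of it applies to the deductible. Cost to patient: $552. OOP to date $552. Plan pays $552 − $552 = $0.
#2 ($4,972): deductible takes $631, $4,341 remains; 30% of $4,341 = $1,302.30. Patient pays $1,933.30; OOP now $2,485.30. Plan pays $4,972 − $1,933.30 = $3,038.70.
#3 ($186): deductible met; 30% of $186 = $55.80. Patient pays $55.80; OOP now $2,541.10. Plan pays $186 − $55.80 = $130.20.

$130.20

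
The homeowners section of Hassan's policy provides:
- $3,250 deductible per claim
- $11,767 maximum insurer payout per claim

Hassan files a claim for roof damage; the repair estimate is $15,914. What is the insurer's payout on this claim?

$11,767

After the deductible, $15,914 − $3,250 = $12,664 remains.
$12,664 exceeds the $11,767 limit, so the insurer pays the limit: $11,767.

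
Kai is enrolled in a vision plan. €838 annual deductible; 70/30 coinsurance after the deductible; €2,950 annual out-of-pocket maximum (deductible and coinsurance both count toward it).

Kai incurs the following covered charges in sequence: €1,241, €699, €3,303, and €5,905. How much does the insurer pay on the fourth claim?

Bill 1, €1,241: €838 finishes the deductible; €403 goes to coinsurance; coinsurance €403 × 30% = €120.90. Cost to member: €958.90. OOP to date €958.90. Insurer: €1,241 − €958.90 = €282.10.
Bill 2, €699: deductible met; 30% of €699 = €209.70. Member owes €209.70 (running OOP €1,168.60). Plan pays €699 − €209.70 = €489.30.
Bill 3, €3,303: deductible already satisfied, so member's share is 30% × €3,303 = €990.90. Cost to member: €990.90. OOP to date €2,159.50. Plan pays €3,303 − €990.90 = €2,312.10.
Bill 4, €5,905: deductible met; 30% of €5,905 = €1,771.50. Adding that to €2,159.50 gives €3,931, past the €2,950 cap; member pays only €2,950 − €2,159.50 = €790.50. Plan pays €5,905 − €790.50 = €5,114.50.

€5,114.50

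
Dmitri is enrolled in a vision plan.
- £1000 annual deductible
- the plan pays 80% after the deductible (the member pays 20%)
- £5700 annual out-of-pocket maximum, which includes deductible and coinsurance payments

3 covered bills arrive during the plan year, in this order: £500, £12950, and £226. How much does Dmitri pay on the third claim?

£45.20

#1 (£500): all of it applies to the deductible. Cost to member: £500. OOP to date £500.
#2 (£12950): deductible takes £500, £12450 remains; 20% of £12450 = £2490. Cost to member: £2990. OOP to date £3490.
#3 (£226): 20% coinsurance on £226 = £45.20. Member pays £45.20; OOP now £3535.20.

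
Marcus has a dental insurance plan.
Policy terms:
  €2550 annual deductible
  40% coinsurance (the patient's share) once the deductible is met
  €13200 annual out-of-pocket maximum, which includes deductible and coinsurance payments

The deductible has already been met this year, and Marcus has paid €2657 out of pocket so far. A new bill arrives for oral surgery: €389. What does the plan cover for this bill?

With the deductible met, the entire €389 is subject to coinsurance.
Coinsurance: €389 × 40% = €155.60.
Cumulative spending €2657 + €155.60 = €2812.60 stays under the €13200 maximum.
Insurer pays the balance: €389 − €155.60 = €233.40.

€233.40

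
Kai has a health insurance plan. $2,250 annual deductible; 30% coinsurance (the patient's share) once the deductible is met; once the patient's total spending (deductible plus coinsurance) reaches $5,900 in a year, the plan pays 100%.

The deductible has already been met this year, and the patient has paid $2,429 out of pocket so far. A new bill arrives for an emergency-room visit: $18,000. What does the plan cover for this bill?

The deductible is already satisfied, so the full bill goes to coinsurance.
30% of $18,000 = $5,400 falls to the patient.
That would bring total out-of-pocket to $7,829, past the $5,900 cap. The patient is capped at $5,900 − $2,429 = $3,471 on this claim.
The plan picks up $18,000 − $3,471 = $14,529.

$14,529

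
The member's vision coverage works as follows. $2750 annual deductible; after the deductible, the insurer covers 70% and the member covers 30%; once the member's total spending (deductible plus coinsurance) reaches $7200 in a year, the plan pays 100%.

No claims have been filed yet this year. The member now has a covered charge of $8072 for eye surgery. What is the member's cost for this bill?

The full $2750 deductible is still open; $2750 of this bill applies to it.
The remaining $5322 (= $8072 − $2750) moves to coinsurance.
30% of $5322 = $1596.60 falls to the member.
That puts the member's cost at $2750 + $1596.60 = $4346.60 before any cap.
Year-to-date out-of-pocket becomes $0 + $4346.60 = $4346.60, still under the $7200 maximum, so no cap applies.

$4346.60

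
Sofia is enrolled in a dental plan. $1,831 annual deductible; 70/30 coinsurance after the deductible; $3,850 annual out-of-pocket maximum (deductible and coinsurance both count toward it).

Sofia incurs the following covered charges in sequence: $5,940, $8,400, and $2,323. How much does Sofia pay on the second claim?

#1 ($5,940): deductible takes $1,831, $4,109 remains; coinsurance $4,109 × 30% = $1,232.70. Cost to patient: $3,063.70. OOP to date $3,063.70.
#2 ($8,400): 30% coinsurance on $8,400 = $2,520. That would push OOP to $5,583.70, over the $3,850 cap, so patient pays $3,850 − $3,063.70 = $786.30.

$786.30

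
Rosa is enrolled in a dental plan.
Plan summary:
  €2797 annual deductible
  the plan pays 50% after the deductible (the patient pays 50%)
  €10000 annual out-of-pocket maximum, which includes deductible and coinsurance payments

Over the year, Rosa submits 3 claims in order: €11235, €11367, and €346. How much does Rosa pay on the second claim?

€2984

Claim 1 (€11235): €2797 finishes the deductible; €8438 goes to coinsurance; patient's 50% is €4219. Patient pays €7016; OOP now €7016.
Claim 2 (€11367): deductible already satisfied, so patient's share is 50% × €11367 = €5683.50. Adding that to €7016 gives €12699.50, past the €10000 cap; patient pays only €10000 − €7016 = €2984.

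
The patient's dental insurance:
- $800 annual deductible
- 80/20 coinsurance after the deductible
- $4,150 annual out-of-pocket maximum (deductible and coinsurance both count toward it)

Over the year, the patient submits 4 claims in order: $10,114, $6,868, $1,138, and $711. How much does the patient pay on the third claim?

#1 ($10,114): $800 finishes the deductible; $9,314 goes to coinsurance; coinsurance $9,314 × 20% = $1,862.80. Cost to patient: $2,662.80. OOP to date $2,662.80.
#2 ($6,868): deductible met; 20% of $6,868 = $1,373.60. Patient pays $1,373.60; OOP now $4,036.40.
#3 ($1,138): deductible met; 20% of $1,138 = $227.60. Adding that to $4,036.40 gives $4,264, past the $4,150 cap; patient pays only $4,150 − $4,036.40 = $113.60.

$113.60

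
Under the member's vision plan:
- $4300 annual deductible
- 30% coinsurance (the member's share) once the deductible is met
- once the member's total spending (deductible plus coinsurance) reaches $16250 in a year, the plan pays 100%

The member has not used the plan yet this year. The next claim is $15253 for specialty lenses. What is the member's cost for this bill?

Deductible not yet touched, so the first $4300 of the bill goes to the deductible.
The remaining $10953 (= $15253 − $4300) moves to coinsurance.
Member's 30% share of $10953 is $3285.90.
So the member owes $4300 + $3285.90 = $7585.90 before any cap.
Year-to-date out-of-pocket becomes $0 + $7585.90 = $7585.90, still under the $16250 maximum, so no cap applies.

$7585.90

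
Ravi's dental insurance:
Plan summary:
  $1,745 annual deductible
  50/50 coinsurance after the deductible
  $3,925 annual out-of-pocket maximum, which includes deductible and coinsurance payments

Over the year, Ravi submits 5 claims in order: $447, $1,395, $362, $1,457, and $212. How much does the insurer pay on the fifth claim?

Claim 1 ($447): fully absorbed by the deductible. Patient pays $447; OOP now $447. Plan pays $447 − $447 = $0.
Claim 2 ($1,395): deductible takes $1,298, $97 remains; patient's 50% is $48.50. Cost to patient: $1,346.50. OOP to date $1,793.50. Plan pays $1,395 − $1,346.50 = $48.50.
Claim 3 ($362): 50% coinsurance on $362 = $181. Cost to patient: $181. OOP to date $1,974.50. Insurer: $362 − $181 = $181.
Claim 4 ($1,457): deductible already satisfied, so patient's share is 50% × $1,457 = $728.50. Cost to patient: $728.50. OOP to date $2,703. Plan pays $1,457 − $728.50 = $728.50.
Claim 5 ($212): deductible met; 50% of $212 = $106. Patient owes $106 (running OOP $2,809). Insurer: $212 − $106 = $106.

$106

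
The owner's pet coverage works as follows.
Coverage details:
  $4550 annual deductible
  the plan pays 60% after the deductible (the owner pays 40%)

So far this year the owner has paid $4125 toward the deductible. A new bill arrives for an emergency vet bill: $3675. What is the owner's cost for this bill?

$1725

$4125 of the $4550 deductible is already met, leaving $425.
That leaves $3675 − $425 = $3250 for coinsurance.
Coinsurance: $3250 × 40% = $1300.
Owner responsibility: $425 + $1300 = $1725.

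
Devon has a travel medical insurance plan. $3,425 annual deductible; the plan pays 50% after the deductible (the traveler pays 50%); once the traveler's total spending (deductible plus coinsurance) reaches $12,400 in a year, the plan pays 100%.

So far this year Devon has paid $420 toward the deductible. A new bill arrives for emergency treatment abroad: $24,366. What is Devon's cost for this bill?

$11,980

Remaining deductible: $3,425 − $420 = $3,005.
The remaining $21,361 (= $24,366 − $3,005) moves to coinsurance.
Coinsurance: $21,361 × 50% = $10,680.50.
That puts the traveler's cost at $3,005 + $10,680.50 = $13,685.50 before any cap.
Adding $13,685.50 to the $420 already spent would give $14,105.50, which exceeds the $12,400 cap; the traveler pays just $12,400 − $420 = $11,980.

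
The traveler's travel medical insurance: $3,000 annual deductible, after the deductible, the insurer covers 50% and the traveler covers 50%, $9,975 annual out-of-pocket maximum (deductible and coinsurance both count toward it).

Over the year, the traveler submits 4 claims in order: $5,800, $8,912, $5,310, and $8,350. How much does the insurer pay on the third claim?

$4,191

Claim 1 ($5,800): $3,000 finishes the deductible; $2,800 goes to coinsurance; 50% of $2,800 = $1,400. Cost to traveler: $4,400. OOP to date $4,400. Plan pays $5,800 − $4,400 = $1,400.
Claim 2 ($8,912): 50% coinsurance on $8,912 = $4,456. Cost to traveler: $4,456. OOP to date $8,856. Plan pays $8,912 − $4,456 = $4,456.
Claim 3 ($5,310): deductible already satisfied, so traveler's share is 50% × $5,310 = $2,655. OOP would hit $11,511 > $9,975, so the cap limits the traveler to $9,975 − $8,856 = $1,119. Plan pays $5,310 − $1,119 = $4,191.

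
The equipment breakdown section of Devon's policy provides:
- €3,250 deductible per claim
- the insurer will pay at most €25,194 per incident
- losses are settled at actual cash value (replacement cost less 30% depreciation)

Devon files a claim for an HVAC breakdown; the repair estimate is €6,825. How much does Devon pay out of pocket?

Actual cash value after 30% depreciation: €6,825 × 70% = €4,777.50.
Less the €3,250 deductible: €4,777.50 − €3,250 = €1,527.50.
€1,527.50 ≤ €25,194, so the limit doesn't bind; insurer pays €1,527.50.
The business owner bears the rest of the original loss: €6,825 − €1,527.50 = €5,297.50.

€5,297.50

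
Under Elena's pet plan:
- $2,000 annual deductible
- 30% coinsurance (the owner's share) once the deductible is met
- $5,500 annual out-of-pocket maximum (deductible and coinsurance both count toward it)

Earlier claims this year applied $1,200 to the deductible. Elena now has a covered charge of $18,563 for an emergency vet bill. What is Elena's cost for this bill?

$4,300

$1,200 of the $2,000 deductible is already met, leaving $800.
The remaining $17,763 (= $18,563 − $800) moves to coinsurance.
Coinsurance: $17,763 × 30% = $5,328.90.
So the owner owes $800 + $5,328.90 = $6,128.90 before any cap.
Adding $6,128.90 to the $1,200 already spent would give $7,328.90, which exceeds the $5,500 cap; the owner pays just $5,500 − $1,200 = $4,300.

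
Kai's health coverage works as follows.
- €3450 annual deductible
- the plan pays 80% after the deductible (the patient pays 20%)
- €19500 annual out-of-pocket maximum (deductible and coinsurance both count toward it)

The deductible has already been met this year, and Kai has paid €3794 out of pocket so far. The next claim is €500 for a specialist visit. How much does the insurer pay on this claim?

€400

With the deductible met, the entire €500 is subject to coinsurance.
20% of €500 = €100 falls to the patient.
Year-to-date out-of-pocket becomes €3794 + €100 = €3894, still under the €19500 maximum, so no cap applies.
The insurer covers the remainder: €500 − €100 = €400.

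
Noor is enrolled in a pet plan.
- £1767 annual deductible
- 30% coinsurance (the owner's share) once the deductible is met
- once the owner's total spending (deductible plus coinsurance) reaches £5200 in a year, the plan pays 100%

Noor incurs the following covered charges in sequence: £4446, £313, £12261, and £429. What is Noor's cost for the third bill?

Bill 1, £4446: £1767 to deductible, leaving £2679; 30% of £2679 = £803.70. Cost to owner: £2570.70. OOP to date £2570.70.
Bill 2, £313: deductible already satisfied, so owner's share is 30% × £313 = £93.90. Cost to owner: £93.90. OOP to date £2664.60.
Bill 3, £12261: deductible already satisfied, so owner's share is 30% × £12261 = £3678.30. That would push OOP to £6342.90, over the £5200 cap, so owner pays £5200 − £2664.60 = £2535.40.

£2535.40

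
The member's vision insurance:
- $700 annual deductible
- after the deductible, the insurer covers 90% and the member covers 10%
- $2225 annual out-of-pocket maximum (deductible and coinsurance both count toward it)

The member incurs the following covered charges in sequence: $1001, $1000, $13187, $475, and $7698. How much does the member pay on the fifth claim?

$28.70

Claim 1 — $1001: $700 to deductible, leaving $301; coinsurance $301 × 10% = $30.10. Member pays $730.10; OOP now $730.10.
Claim 2 — $1000: deductible already satisfied, so member's share is 10% × $1000 = $100. Cost to member: $100. OOP to date $830.10.
Claim 3 — $13187: deductible met; 10% of $13187 = $1318.70. Member owes $1318.70 (running OOP $2148.80).
Claim 4 — $475: 10% coinsurance on $475 = $47.50. Cost to member: $47.50. OOP to date $2196.30.
Claim 5 — $7698: deductible met; 10% of $7698 = $769.80. That would push OOP to $2966.10, over the $2225 cap, so member pays $2225 − $2196.30 = $28.70.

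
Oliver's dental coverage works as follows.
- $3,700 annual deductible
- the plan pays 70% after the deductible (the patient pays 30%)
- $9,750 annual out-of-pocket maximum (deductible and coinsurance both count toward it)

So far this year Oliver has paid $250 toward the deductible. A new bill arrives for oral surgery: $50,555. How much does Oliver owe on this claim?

$9,500

$250 of the $3,700 deductible is already met, leaving $3,450.
The remaining $47,105 (= $50,555 − $3,450) moves to coinsurance.
Coinsurance: $47,105 × 30% = $14,131.50.
That puts the patient's cost at $3,450 + $14,131.50 = $17,581.50 before any cap.
That would bring total out-of-pocket to $17,831.50, past the $9,750 cap. The patient is capped at $9,750 − $250 = $9,500 on this claim.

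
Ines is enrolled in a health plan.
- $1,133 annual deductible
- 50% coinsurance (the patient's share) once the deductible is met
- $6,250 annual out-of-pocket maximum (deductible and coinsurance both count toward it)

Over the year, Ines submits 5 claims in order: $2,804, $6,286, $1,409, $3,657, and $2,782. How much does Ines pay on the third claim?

Bill 1, $2,804: $1,133 finishes the deductible; $1,671 goes to coinsurance; coinsurance $1,671 × 50% = $835.50. Cost to patient: $1,968.50. OOP to date $1,968.50.
Bill 2, $6,286: deductible met; 50% of $6,286 = $3,143. Patient owes $3,143 (running OOP $5,111.50).
Bill 3, $1,409: 50% coinsurance on $1,409 = $704.50. Patient owes $704.50 (running OOP $5,816).

$704.50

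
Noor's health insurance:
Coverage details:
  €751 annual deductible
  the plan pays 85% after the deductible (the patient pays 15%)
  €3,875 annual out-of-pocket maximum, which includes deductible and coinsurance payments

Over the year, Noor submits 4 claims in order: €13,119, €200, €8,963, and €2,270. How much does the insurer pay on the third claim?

€7,724.20

Claim 1 (€13,119): €751 finishes the deductible; €12,368 goes to coinsurance; coinsurance €12,368 × 15% = €1,855.20. Patient pays €2,606.20; OOP now €2,606.20. Insurer: €13,119 − €2,606.20 = €10,512.80.
Claim 2 (€200): deductible met; 15% of €200 = €30. Cost to patient: €30. OOP to date €2,636.20. Plan pays €200 − €30 = €170.
Claim 3 (€8,963): deductible met; 15% of €8,963 = €1,344.45. OOP would hit €3,980.65 > €3,875, so the cap limits the patient to €3,875 − €2,636.20 = €1,238.80. Insurer: €8,963 − €1,238.80 = €7,724.20.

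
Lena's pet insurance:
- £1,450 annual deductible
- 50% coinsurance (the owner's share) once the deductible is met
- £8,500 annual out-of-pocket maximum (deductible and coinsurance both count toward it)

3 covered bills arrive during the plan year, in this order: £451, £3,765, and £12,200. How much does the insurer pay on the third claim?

£6,533

Claim 1 (£451): all of it applies to the deductible. Owner pays £451; OOP now £451. Plan pays £451 − £451 = £0.
Claim 2 (£3,765): £999 to deductible, leaving £2,766; 50% of £2,766 = £1,383. Owner owes £2,382 (running OOP £2,833). Insurer: £3,765 − £2,382 = £1,383.
Claim 3 (£12,200): deductible met; 50% of £12,200 = £6,100. OOP would hit £8,933 > £8,500, so the cap limits the owner to £8,500 − £2,833 = £5,667. Plan pays £12,200 − £5,667 = £6,533.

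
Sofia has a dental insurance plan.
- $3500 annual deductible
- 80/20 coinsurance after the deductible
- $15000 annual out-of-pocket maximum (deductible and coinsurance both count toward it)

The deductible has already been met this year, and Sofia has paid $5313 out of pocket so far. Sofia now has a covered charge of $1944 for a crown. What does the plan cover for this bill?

The deductible is already satisfied, so the full bill goes to coinsurance.
Patient's 20% share of $1944 is $388.80.
Year-to-date out-of-pocket becomes $5313 + $388.80 = $5701.80, still under the $15000 maximum, so no cap applies.
The plan picks up $1944 − $388.80 = $1555.20.

$1555.20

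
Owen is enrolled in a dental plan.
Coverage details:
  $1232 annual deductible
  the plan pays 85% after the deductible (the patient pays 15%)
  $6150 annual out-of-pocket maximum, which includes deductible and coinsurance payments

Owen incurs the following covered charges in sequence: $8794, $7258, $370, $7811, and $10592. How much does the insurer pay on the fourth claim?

Bill 1, $8794: $1232 to deductible, leaving $7562; patient's 15% is $1134.30. Cost to patient: $2366.30. OOP to date $2366.30. Plan pays $8794 − $2366.30 = $6427.70.
Bill 2, $7258: deductible already satisfied, so patient's share is 15% × $7258 = $1088.70. Cost to patient: $1088.70. OOP to date $3455. Insurer: $7258 − $1088.70 = $6169.30.
Bill 3, $370: deductible already satisfied, so patient's share is 15% × $370 = $55.50. Patient pays $55.50; OOP now $3510.50. Insurer: $370 − $55.50 = $314.50.
Bill 4, $7811: deductible already satisfied, so patient's share is 15% × $7811 = $1171.65. Patient pays $1171.65; OOP now $4682.15. Plan pays $7811 − $1171.65 = $6639.35.

$6639.35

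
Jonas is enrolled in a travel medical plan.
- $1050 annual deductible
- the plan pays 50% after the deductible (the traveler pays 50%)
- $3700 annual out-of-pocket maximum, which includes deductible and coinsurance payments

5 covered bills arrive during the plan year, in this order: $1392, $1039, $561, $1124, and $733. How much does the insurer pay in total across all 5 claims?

Claim 1 ($1392): $1050 finishes the deductible; $342 goes to coinsurance; traveler's 50% is $171. Traveler pays $1221; OOP now $1221. Plan pays $1392 − $1221 = $171.
Claim 2 ($1039): 50% coinsurance on $1039 = $519.50. Traveler pays $519.50; OOP now $1740.50. Plan pays $1039 − $519.50 = $519.50.
Claim 3 ($561): 50% coinsurance on $561 = $280.50. Traveler owes $280.50 (running OOP $2021). Plan pays $561 − $280.50 = $280.50.
Claim 4 ($1124): deductible met; 50% of $1124 = $562. Cost to traveler: $562. OOP to date $2583. Plan pays $1124 − $562 = $562.
Claim 5 ($733): deductible already satisfied, so traveler's share is 50% × $733 = $366.50. Traveler pays $366.50; OOP now $2949.50. Insurer: $733 − $366.50 = $366.50.
Insurer total = bills − traveler's total = $4849 − $2949.50 = $1899.50.

$1899.50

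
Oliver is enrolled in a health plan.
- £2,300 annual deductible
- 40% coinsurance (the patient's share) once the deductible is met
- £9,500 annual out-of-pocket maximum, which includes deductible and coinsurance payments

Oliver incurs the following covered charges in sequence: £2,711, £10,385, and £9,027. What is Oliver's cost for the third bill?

Bill 1, £2,711: £2,300 finishes the deductible; £411 goes to coinsurance; patient's 40% is £164.40. Patient owes £2,464.40 (running OOP £2,464.40).
Bill 2, £10,385: deductible met; 40% of £10,385 = £4,154. Patient pays £4,154; OOP now £6,618.40.
Bill 3, £9,027: deductible met; 40% of £9,027 = £3,610.80. That would push OOP to £10,229.20, over the £9,500 cap, so patient pays £9,500 − £6,618.40 = £2,881.60.

£2,881.60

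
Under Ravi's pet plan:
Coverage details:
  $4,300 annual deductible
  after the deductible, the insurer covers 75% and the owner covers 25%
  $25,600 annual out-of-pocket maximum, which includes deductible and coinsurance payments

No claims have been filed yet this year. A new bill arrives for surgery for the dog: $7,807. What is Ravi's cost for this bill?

Nothing has been paid toward the $4,300 deductible, so the first $4,300 of this charge is applied there.
After the $4,300 deductible portion, $7,807 − $4,300 = $3,507 is subject to coinsurance.
25% of $3,507 = $876.75 falls to the owner.
That puts the owner's cost at $4,300 + $876.75 = $5,176.75 before any cap.
Cumulative spending $0 + $5,176.75 = $5,176.75 stays under the $25,600 maximum.

$5,176.75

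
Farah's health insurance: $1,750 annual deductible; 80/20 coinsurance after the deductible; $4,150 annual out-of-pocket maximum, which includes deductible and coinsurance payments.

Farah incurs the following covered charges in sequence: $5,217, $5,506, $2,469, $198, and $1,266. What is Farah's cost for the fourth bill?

$39.60

Claim 1 ($5,217): deductible takes $1,750, $3,467 remains; 20% of $3,467 = $693.40. Cost to patient: $2,443.40. OOP to date $2,443.40.
Claim 2 ($5,506): deductible met; 20% of $5,506 = $1,101.20. Cost to patient: $1,101.20. OOP to date $3,544.60.
Claim 3 ($2,469): deductible already satisfied, so patient's share is 20% × $2,469 = $493.80. Patient owes $493.80 (running OOP $4,038.40).
Claim 4 ($198): deductible met; 20% of $198 = $39.60. Patient owes $39.60 (running OOP $4,078).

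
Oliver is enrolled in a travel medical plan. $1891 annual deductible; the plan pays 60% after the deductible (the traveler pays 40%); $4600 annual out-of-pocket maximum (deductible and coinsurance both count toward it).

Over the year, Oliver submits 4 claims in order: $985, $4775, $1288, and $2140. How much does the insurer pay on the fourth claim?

$1493.80

#1 ($985): entire amount goes to the deductible. Traveler owes $985 (running OOP $985). Plan pays $985 − $985 = $0.
#2 ($4775): $906 to deductible, leaving $3869; coinsurance $3869 × 40% = $1547.60. Traveler pays $2453.60; OOP now $3438.60. Plan pays $4775 − $2453.60 = $2321.40.
#3 ($1288): deductible met; 40% of $1288 = $515.20. Traveler owes $515.20 (running OOP $3953.80). Plan pays $1288 − $515.20 = $772.80.
#4 ($2140): 40% coinsurance on $2140 = $856. OOP would hit $4809.80 > $4600, so the cap limits the traveler to $4600 − $3953.80 = $646.20. Plan pays $2140 − $646.20 = $1493.80.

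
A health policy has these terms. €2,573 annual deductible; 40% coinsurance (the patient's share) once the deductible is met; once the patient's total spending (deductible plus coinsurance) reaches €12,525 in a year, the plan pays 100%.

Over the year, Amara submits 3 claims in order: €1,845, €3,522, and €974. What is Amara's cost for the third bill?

#1 (€1,845): fully absorbed by the deductible. Patient owes €1,845 (running OOP €1,845).
#2 (€3,522): deductible takes €728, €2,794 remains; patient's 40% is €1,117.60. Cost to patient: €1,845.60. OOP to date €3,690.60.
#3 (€974): deductible met; 40% of €974 = €389.60. Cost to patient: €389.60. OOP to date €4,080.20.

€389.60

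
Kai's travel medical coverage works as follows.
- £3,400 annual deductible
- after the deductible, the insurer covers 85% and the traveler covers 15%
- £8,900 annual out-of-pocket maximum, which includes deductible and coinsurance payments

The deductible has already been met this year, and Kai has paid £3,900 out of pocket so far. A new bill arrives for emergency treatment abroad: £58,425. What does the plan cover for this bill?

With the deductible met, the entire £58,425 is subject to coinsurance.
Traveler's 15% share of £58,425 is £8,763.75.
That would bring total out-of-pocket to £12,663.75, past the £8,900 cap. The traveler is capped at £8,900 − £3,900 = £5,000 on this claim.
Insurer pays the balance: £58,425 − £5,000 = £53,425.

£53,425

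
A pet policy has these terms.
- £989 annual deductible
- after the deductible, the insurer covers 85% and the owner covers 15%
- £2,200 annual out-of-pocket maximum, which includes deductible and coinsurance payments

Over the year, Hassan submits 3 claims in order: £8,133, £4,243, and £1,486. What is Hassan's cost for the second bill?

#1 (£8,133): £989 finishes the deductible; £7,144 goes to coinsurance; 15% of £7,144 = £1,071.60. Cost to owner: £2,060.60. OOP to date £2,060.60.
#2 (£4,243): 15% coinsurance on £4,243 = £636.45. Adding that to £2,060.60 gives £2,697.05, past the £2,200 cap; owner pays only £2,200 − £2,060.60 = £139.40.

£139.40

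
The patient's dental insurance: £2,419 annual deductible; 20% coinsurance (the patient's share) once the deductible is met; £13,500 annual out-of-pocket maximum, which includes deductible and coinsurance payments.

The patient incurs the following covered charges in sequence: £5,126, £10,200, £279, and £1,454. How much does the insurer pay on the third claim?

£223.20

Claim 1 (£5,126): £2,419 to deductible, leaving £2,707; 20% of £2,707 = £541.40. Cost to patient: £2,960.40. OOP to date £2,960.40. Insurer: £5,126 − £2,960.40 = £2,165.60.
Claim 2 (£10,200): 20% coinsurance on £10,200 = £2,040. Patient owes £2,040 (running OOP £5,000.40). Plan pays £10,200 − £2,040 = £8,160.
Claim 3 (£279): deductible met; 20% of £279 = £55.80. Patient owes £55.80 (running OOP £5,056.20). Insurer: £279 − £55.80 = £223.20.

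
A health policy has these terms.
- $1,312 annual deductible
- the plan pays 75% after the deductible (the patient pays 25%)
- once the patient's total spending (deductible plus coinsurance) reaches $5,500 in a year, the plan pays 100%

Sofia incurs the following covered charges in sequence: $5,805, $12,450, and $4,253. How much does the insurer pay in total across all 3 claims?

#1 ($5,805): $1,312 to deductible, leaving $4,493; patient's 25% is $1,123.25. Patient pays $2,435.25; OOP now $2,435.25. Insurer: $5,805 − $2,435.25 = $3,369.75.
#2 ($12,450): deductible met; 25% of $12,450 = $3,112.50. OOP would hit $5,547.75 > $5,500, so the cap limits the patient to $5,500 − $2,435.25 = $3,064.75. Insurer: $12,450 − $3,064.75 = $9,385.25.
#3 ($4,253): deductible already satisfied, so patient's share is 25% × $4,253 = $1,063.25. Adding that to $5,500 gives $6,563.25, past the $5,500 cap; patient pays only $5,500 − $5,500 = $0. Plan pays $4,253 − $0 = $4,253.
Insurer total: $3,369.75 + $9,385.25 + $4,253 = $17,008.

$17,008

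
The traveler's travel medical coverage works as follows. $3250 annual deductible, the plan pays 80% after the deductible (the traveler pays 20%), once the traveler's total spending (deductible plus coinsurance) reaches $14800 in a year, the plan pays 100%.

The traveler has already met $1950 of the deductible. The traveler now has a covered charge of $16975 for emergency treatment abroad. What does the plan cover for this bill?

$12540

Deductible still to meet: $3250 − $1950 = $1300.
After the $1300 deductible portion, $16975 − $1300 = $15675 is subject to coinsurance.
Traveler's 20% share of $15675 is $3135.
That puts the traveler's cost at $1300 + $3135 = $4435 before any cap.
Total out-of-pocket so far would be $1950 + $4435 = $6385, below the $14800 cap — no reduction.
The plan picks up $16975 − $4435 = $12540.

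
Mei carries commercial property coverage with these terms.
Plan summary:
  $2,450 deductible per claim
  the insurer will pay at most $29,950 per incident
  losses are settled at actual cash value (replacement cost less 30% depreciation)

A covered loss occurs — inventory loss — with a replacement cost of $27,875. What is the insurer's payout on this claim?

$17,062.50

Actual cash value after 30% depreciation: $27,875 × 70% = $19,512.50.
After the deductible, $19,512.50 − $2,450 = $17,062.50 remains.
That's under the $29,950 cap, so the insurer reimburses the full $17,062.50.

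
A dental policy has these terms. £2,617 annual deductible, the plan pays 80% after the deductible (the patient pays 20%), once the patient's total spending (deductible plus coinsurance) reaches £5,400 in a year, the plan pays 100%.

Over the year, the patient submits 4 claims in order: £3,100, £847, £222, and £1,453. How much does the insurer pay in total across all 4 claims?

£2,404

#1 (£3,100): deductible takes £2,617, £483 remains; coinsurance £483 × 20% = £96.60. Cost to patient: £2,713.60. OOP to date £2,713.60. Insurer: £3,100 − £2,713.60 = £386.40.
#2 (£847): deductible already satisfied, so patient's share is 20% × £847 = £169.40. Cost to patient: £169.40. OOP to date £2,883. Insurer: £847 − £169.40 = £677.60.
#3 (£222): deductible met; 20% of £222 = £44.40. Patient pays £44.40; OOP now £2,927.40. Plan pays £222 − £44.40 = £177.60.
#4 (£1,453): deductible met; 20% of £1,453 = £290.60. Cost to patient: £290.60. OOP to date £3,218. Insurer: £1,453 − £290.60 = £1,162.40.
Insurer total = bills − patient's total = £5,622 − £3,218 = £2,404.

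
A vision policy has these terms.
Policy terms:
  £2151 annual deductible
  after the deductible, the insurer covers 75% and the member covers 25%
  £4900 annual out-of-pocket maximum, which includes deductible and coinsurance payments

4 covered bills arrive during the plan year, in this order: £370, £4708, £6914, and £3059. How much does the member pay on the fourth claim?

£288.75

Bill 1, £370: fully absorbed by the deductible. Member pays £370; OOP now £370.
Bill 2, £4708: deductible takes £1781, £2927 remains; member's 25% is £731.75. Member pays £2512.75; OOP now £2882.75.
Bill 3, £6914: 25% coinsurance on £6914 = £1728.50. Member owes £1728.50 (running OOP £4611.25).
Bill 4, £3059: 25% coinsurance on £3059 = £764.75. Adding that to £4611.25 gives £5376, past the £4900 cap; member pays only £4900 − £4611.25 = £288.75.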